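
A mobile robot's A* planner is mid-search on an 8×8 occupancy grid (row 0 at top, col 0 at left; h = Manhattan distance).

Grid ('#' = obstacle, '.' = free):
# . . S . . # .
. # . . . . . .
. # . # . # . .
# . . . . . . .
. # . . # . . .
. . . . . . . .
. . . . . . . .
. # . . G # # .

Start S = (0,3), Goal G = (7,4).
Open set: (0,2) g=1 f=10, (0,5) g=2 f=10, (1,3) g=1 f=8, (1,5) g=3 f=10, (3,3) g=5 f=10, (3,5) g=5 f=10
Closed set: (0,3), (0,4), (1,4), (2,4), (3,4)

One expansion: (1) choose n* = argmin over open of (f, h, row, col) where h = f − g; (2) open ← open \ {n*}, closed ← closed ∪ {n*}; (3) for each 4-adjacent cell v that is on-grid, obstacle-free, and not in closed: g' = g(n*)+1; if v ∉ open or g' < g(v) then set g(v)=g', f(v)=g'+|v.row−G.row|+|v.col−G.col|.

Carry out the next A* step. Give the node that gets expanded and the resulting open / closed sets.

step 1: expand (1,3) (f=8, h=7) → closed; open now [(0,2) g=1 f=10, (0,5) g=2 f=10, (1,2) g=2 f=10, (1,5) g=3 f=10, (3,3) g=5 f=10, (3,5) g=5 f=10]

expanded=(1,3); open=[(0,2) g=1 f=10, (0,5) g=2 f=10, (1,2) g=2 f=10, (1,5) g=3 f=10, (3,3) g=5 f=10, (3,5) g=5 f=10]; closed=[(0,3), (0,4), (1,3), (1,4), (2,4), (3,4)]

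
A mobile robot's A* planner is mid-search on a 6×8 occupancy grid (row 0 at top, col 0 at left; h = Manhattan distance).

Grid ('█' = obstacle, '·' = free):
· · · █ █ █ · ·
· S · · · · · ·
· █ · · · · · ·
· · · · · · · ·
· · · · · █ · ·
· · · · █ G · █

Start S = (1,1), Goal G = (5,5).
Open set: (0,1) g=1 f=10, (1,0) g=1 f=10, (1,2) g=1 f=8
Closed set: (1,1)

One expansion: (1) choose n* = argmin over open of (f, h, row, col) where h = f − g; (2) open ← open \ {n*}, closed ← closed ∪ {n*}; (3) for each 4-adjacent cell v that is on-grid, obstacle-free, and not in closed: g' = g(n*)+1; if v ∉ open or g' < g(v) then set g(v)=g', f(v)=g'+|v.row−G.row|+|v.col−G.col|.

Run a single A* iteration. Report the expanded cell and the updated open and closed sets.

expanded=(1,2); open=[(0,1) g=1 f=10, (0,2) g=2 f=10, (1,0) g=1 f=10, (1,3) g=2 f=8, (2,2) g=2 f=8]; closed=[(1,1), (1,2)]

step 1: expand (1,2) (f=8, h=7) → closed; open now [(0,1) g=1 f=10, (0,2) g=2 f=10, (1,0) g=1 f=10, (1,3) g=2 f=8, (2,2) g=2 f=8]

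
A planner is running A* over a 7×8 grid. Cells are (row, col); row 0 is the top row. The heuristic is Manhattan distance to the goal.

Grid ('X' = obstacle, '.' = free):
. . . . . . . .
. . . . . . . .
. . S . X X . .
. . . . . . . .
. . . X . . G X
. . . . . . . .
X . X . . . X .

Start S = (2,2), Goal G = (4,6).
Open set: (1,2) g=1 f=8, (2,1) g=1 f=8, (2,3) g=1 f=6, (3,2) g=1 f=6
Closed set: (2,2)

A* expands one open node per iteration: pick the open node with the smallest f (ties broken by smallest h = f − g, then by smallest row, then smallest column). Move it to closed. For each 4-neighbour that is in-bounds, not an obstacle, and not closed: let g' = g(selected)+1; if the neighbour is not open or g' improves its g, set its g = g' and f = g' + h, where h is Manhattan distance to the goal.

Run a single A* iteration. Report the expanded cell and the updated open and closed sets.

step 1: expand (2,3) (f=6, h=5) → closed; open now [(1,2) g=1 f=8, (1,3) g=2 f=8, (2,1) g=1 f=8, (3,2) g=1 f=6, (3,3) g=2 f=6]

expanded=(2,3); open=[(1,2) g=1 f=8, (1,3) g=2 f=8, (2,1) g=1 f=8, (3,2) g=1 f=6, (3,3) g=2 f=6]; closed=[(2,2), (2,3)]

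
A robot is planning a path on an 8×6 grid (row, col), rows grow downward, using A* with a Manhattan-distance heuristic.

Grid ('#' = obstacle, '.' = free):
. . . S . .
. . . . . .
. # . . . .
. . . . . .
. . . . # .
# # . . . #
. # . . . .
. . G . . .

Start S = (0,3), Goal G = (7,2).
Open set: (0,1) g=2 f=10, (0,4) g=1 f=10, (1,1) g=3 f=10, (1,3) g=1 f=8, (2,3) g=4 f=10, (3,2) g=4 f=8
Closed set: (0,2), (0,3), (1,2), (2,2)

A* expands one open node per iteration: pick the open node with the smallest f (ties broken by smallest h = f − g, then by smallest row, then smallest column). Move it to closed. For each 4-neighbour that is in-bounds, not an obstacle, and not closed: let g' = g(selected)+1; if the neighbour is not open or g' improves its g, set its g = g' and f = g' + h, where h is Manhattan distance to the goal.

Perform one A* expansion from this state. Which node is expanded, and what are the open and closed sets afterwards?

step 1: expand (3,2) (f=8, h=4) → closed; open now [(0,1) g=2 f=10, (0,4) g=1 f=10, (1,1) g=3 f=10, (1,3) g=1 f=8, (2,3) g=4 f=10, (3,1) g=5 f=10, (3,3) g=5 f=10, (4,2) g=5 f=8]

expanded=(3,2); open=[(0,1) g=2 f=10, (0,4) g=1 f=10, (1,1) g=3 f=10, (1,3) g=1 f=8, (2,3) g=4 f=10, (3,1) g=5 f=10, (3,3) g=5 f=10, (4,2) g=5 f=8]; closed=[(0,2), (0,3), (1,2), (2,2), (3,2)]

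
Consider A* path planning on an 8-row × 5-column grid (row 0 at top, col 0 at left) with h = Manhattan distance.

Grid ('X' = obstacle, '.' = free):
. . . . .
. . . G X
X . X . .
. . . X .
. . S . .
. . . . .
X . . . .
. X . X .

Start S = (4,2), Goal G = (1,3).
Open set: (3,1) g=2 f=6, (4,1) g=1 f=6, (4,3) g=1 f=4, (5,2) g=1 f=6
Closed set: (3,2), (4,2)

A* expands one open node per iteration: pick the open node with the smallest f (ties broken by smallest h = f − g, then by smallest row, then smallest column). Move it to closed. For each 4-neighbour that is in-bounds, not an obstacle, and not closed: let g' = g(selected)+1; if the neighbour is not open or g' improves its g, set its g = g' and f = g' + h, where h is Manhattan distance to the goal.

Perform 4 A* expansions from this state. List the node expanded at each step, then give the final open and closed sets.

order=[(4,3) → (3,1) → (2,1) → (1,1)]; open=[(0,1) g=5 f=8, (1,0) g=5 f=8, (1,2) g=5 f=6, (3,0) g=3 f=8, (4,1) g=1 f=6, (4,4) g=2 f=6, (5,2) g=1 f=6, (5,3) g=2 f=6]; closed=[(1,1), (2,1), (3,1), (3,2), (4,2), (4,3)]

step 1: expand (4,3) (f=4, h=3) → closed; open now [(3,1) g=2 f=6, (4,1) g=1 f=6, (4,4) g=2 f=6, (5,2) g=1 f=6, (5,3) g=2 f=6]
step 2: expand (3,1) (f=6, h=4) → closed; open now [(2,1) g=3 f=6, (3,0) g=3 f=8, (4,1) g=1 f=6, (4,4) g=2 f=6, (5,2) g=1 f=6, (5,3) g=2 f=6]
step 3: expand (2,1) (f=6, h=3) → closed; open now [(1,1) g=4 f=6, (3,0) g=3 f=8, (4,1) g=1 f=6, (4,4) g=2 f=6, (5,2) g=1 f=6, (5,3) g=2 f=6]
step 4: expand (1,1) (f=6, h=2) → closed; open now [(0,1) g=5 f=8, (1,0) g=5 f=8, (1,2) g=5 f=6, (3,0) g=3 f=8, (4,1) g=1 f=6, (4,4) g=2 f=6, (5,2) g=1 f=6, (5,3) g=2 f=6]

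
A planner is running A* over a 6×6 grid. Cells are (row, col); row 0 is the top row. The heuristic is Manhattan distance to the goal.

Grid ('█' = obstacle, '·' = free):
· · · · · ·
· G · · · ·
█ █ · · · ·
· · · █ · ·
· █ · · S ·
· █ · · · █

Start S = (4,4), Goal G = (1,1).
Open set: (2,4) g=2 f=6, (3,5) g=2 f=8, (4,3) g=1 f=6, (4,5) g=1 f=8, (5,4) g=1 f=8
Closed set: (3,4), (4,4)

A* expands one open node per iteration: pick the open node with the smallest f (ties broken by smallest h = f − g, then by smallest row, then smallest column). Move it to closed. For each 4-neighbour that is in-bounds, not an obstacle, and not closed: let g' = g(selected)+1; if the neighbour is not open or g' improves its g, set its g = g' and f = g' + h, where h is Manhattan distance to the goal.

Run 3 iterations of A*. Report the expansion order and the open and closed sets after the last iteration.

step 1: expand (2,4) (f=6, h=4) → closed; open now [(1,4) g=3 f=6, (2,3) g=3 f=6, (2,5) g=3 f=8, (3,5) g=2 f=8, (4,3) g=1 f=6, (4,5) g=1 f=8, (5,4) g=1 f=8]
step 2: expand (1,4) (f=6, h=3) → closed; open now [(0,4) g=4 f=8, (1,3) g=4 f=6, (1,5) g=4 f=8, (2,3) g=3 f=6, (2,5) g=3 f=8, (3,5) g=2 f=8, (4,3) g=1 f=6, (4,5) g=1 f=8, (5,4) g=1 f=8]
step 3: expand (1,3) (f=6, h=2) → closed; open now [(0,3) g=5 f=8, (0,4) g=4 f=8, (1,2) g=5 f=6, (1,5) g=4 f=8, (2,3) g=3 f=6, (2,5) g=3 f=8, (3,5) g=2 f=8, (4,3) g=1 f=6, (4,5) g=1 f=8, (5,4) g=1 f=8]

order=[(2,4) → (1,4) → (1,3)]; open=[(0,3) g=5 f=8, (0,4) g=4 f=8, (1,2) g=5 f=6, (1,5) g=4 f=8, (2,3) g=3 f=6, (2,5) g=3 f=8, (3,5) g=2 f=8, (4,3) g=1 f=6, (4,5) g=1 f=8, (5,4) g=1 f=8]; closed=[(1,3), (1,4), (2,4), (3,4), (4,4)]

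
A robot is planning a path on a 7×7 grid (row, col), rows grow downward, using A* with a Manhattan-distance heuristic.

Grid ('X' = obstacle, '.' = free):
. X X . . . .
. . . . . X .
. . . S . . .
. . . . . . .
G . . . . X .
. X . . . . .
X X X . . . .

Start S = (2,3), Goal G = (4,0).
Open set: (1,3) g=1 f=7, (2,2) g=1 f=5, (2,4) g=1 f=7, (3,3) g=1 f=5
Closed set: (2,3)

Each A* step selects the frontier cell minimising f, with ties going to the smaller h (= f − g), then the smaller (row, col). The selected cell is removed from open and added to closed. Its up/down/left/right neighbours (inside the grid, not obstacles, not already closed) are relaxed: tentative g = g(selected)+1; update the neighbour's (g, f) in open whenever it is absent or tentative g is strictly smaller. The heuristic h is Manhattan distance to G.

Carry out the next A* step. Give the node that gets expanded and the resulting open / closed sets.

step 1: expand (2,2) (f=5, h=4) → closed; open now [(1,2) g=2 f=7, (1,3) g=1 f=7, (2,1) g=2 f=5, (2,4) g=1 f=7, (3,2) g=2 f=5, (3,3) g=1 f=5]

expanded=(2,2); open=[(1,2) g=2 f=7, (1,3) g=1 f=7, (2,1) g=2 f=5, (2,4) g=1 f=7, (3,2) g=2 f=5, (3,3) g=1 f=5]; closed=[(2,2), (2,3)]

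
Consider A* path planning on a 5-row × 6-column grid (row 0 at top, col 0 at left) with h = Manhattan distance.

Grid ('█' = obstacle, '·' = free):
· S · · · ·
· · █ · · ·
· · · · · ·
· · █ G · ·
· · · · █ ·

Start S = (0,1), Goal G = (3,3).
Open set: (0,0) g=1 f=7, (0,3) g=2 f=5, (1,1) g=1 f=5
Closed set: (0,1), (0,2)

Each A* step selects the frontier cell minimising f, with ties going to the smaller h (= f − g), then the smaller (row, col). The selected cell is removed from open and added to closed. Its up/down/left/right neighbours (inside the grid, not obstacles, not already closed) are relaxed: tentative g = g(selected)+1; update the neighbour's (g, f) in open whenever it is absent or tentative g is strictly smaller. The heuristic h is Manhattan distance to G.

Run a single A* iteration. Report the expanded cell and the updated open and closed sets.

expanded=(0,3); open=[(0,0) g=1 f=7, (0,4) g=3 f=7, (1,1) g=1 f=5, (1,3) g=3 f=5]; closed=[(0,1), (0,2), (0,3)]

step 1: expand (0,3) (f=5, h=3) → closed; open now [(0,0) g=1 f=7, (0,4) g=3 f=7, (1,1) g=1 f=5, (1,3) g=3 f=5]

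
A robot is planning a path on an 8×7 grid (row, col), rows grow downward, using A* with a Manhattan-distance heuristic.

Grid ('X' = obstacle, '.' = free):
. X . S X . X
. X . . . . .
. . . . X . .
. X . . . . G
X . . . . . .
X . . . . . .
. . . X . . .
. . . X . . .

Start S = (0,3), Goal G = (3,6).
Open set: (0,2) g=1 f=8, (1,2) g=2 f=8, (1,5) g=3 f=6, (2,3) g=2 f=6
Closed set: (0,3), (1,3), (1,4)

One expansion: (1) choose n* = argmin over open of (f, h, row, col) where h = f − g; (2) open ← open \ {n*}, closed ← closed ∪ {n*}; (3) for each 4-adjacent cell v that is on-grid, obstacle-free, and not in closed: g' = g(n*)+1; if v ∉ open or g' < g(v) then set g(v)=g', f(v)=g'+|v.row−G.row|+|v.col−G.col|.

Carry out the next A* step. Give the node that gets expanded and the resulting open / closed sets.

expanded=(1,5); open=[(0,2) g=1 f=8, (0,5) g=4 f=8, (1,2) g=2 f=8, (1,6) g=4 f=6, (2,3) g=2 f=6, (2,5) g=4 f=6]; closed=[(0,3), (1,3), (1,4), (1,5)]

step 1: expand (1,5) (f=6, h=3) → closed; open now [(0,2) g=1 f=8, (0,5) g=4 f=8, (1,2) g=2 f=8, (1,6) g=4 f=6, (2,3) g=2 f=6, (2,5) g=4 f=6]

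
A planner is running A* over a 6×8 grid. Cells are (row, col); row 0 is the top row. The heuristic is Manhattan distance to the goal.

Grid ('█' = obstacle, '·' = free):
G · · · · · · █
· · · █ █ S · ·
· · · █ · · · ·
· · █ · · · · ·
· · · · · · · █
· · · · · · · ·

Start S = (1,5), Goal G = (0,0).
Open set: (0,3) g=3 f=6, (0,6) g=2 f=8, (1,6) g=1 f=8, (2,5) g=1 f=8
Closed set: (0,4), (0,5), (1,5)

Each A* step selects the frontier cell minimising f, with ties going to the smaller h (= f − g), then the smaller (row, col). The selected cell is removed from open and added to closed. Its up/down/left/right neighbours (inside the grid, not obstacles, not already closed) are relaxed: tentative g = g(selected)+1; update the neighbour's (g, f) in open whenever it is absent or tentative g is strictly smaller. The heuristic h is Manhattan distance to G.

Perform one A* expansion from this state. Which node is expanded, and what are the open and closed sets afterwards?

expanded=(0,3); open=[(0,2) g=4 f=6, (0,6) g=2 f=8, (1,6) g=1 f=8, (2,5) g=1 f=8]; closed=[(0,3), (0,4), (0,5), (1,5)]

step 1: expand (0,3) (f=6, h=3) → closed; open now [(0,2) g=4 f=6, (0,6) g=2 f=8, (1,6) g=1 f=8, (2,5) g=1 f=8]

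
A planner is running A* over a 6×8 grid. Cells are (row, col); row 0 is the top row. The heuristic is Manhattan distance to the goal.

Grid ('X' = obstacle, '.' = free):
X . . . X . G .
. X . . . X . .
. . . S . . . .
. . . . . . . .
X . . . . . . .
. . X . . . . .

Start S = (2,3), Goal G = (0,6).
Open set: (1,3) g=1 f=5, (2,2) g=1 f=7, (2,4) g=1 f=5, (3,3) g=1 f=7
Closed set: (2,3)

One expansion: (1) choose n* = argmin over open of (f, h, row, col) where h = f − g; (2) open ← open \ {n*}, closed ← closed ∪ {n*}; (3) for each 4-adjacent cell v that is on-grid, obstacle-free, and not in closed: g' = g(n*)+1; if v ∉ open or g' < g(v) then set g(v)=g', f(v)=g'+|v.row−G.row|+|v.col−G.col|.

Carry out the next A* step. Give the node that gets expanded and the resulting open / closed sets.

step 1: expand (1,3) (f=5, h=4) → closed; open now [(0,3) g=2 f=5, (1,2) g=2 f=7, (1,4) g=2 f=5, (2,2) g=1 f=7, (2,4) g=1 f=5, (3,3) g=1 f=7]

expanded=(1,3); open=[(0,3) g=2 f=5, (1,2) g=2 f=7, (1,4) g=2 f=5, (2,2) g=1 f=7, (2,4) g=1 f=5, (3,3) g=1 f=7]; closed=[(1,3), (2,3)]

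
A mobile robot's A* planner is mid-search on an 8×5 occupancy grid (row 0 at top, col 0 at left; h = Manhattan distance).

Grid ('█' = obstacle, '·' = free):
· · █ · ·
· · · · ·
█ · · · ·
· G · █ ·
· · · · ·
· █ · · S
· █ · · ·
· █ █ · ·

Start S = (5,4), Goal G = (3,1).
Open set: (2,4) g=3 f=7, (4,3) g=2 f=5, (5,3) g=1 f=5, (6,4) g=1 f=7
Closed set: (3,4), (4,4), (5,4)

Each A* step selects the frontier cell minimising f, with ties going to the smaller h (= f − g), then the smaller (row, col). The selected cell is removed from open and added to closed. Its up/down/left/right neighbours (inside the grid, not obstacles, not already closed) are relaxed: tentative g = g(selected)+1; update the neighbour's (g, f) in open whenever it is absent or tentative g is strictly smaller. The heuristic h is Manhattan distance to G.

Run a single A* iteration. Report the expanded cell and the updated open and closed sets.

expanded=(4,3); open=[(2,4) g=3 f=7, (4,2) g=3 f=5, (5,3) g=1 f=5, (6,4) g=1 f=7]; closed=[(3,4), (4,3), (4,4), (5,4)]

step 1: expand (4,3) (f=5, h=3) → closed; open now [(2,4) g=3 f=7, (4,2) g=3 f=5, (5,3) g=1 f=5, (6,4) g=1 f=7]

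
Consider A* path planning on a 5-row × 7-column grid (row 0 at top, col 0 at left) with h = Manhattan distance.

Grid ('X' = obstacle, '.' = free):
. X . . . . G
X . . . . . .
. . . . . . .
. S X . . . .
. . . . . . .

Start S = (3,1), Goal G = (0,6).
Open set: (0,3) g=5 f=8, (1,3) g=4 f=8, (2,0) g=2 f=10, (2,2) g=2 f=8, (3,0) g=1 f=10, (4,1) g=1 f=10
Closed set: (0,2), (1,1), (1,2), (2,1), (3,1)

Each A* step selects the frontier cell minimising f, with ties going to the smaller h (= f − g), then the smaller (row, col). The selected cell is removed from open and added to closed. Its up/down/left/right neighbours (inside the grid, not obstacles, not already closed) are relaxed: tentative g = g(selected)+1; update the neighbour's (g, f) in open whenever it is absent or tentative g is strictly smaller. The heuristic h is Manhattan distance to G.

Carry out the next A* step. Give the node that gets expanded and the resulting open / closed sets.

expanded=(0,3); open=[(0,4) g=6 f=8, (1,3) g=4 f=8, (2,0) g=2 f=10, (2,2) g=2 f=8, (3,0) g=1 f=10, (4,1) g=1 f=10]; closed=[(0,2), (0,3), (1,1), (1,2), (2,1), (3,1)]

step 1: expand (0,3) (f=8, h=3) → closed; open now [(0,4) g=6 f=8, (1,3) g=4 f=8, (2,0) g=2 f=10, (2,2) g=2 f=8, (3,0) g=1 f=10, (4,1) g=1 f=10]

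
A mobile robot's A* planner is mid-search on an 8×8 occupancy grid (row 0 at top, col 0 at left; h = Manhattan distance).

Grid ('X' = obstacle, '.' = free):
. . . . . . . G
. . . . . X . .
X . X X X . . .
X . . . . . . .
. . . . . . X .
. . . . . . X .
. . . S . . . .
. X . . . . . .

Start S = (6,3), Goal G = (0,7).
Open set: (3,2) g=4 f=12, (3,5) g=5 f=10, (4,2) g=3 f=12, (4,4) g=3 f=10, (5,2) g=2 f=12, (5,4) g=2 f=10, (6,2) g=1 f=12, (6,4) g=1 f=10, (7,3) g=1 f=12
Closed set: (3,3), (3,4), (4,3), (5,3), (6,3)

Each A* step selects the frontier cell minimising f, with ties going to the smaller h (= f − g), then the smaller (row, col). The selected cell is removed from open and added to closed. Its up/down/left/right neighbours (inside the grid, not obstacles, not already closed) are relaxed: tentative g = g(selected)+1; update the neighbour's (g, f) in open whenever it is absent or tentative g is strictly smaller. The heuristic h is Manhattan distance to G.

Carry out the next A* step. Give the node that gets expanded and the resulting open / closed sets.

expanded=(3,5); open=[(2,5) g=6 f=10, (3,2) g=4 f=12, (3,6) g=6 f=10, (4,2) g=3 f=12, (4,4) g=3 f=10, (4,5) g=6 f=12, (5,2) g=2 f=12, (5,4) g=2 f=10, (6,2) g=1 f=12, (6,4) g=1 f=10, (7,3) g=1 f=12]; closed=[(3,3), (3,4), (3,5), (4,3), (5,3), (6,3)]

step 1: expand (3,5) (f=10, h=5) → closed; open now [(2,5) g=6 f=10, (3,2) g=4 f=12, (3,6) g=6 f=10, (4,2) g=3 f=12, (4,4) g=3 f=10, (4,5) g=6 f=12, (5,2) g=2 f=12, (5,4) g=2 f=10, (6,2) g=1 f=12, (6,4) g=1 f=10, (7,3) g=1 f=12]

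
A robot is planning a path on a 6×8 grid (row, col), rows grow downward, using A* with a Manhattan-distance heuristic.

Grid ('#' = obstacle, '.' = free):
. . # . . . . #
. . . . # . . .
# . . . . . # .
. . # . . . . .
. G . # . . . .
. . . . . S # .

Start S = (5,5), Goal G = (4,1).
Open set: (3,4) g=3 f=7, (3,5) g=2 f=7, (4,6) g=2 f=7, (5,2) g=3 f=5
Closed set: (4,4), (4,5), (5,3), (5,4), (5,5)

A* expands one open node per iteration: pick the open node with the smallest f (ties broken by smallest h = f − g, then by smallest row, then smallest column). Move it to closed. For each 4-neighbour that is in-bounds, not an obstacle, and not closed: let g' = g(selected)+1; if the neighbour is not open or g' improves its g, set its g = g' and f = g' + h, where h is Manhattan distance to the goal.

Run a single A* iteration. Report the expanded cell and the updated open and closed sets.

step 1: expand (5,2) (f=5, h=2) → closed; open now [(3,4) g=3 f=7, (3,5) g=2 f=7, (4,2) g=4 f=5, (4,6) g=2 f=7, (5,1) g=4 f=5]

expanded=(5,2); open=[(3,4) g=3 f=7, (3,5) g=2 f=7, (4,2) g=4 f=5, (4,6) g=2 f=7, (5,1) g=4 f=5]; closed=[(4,4), (4,5), (5,2), (5,3), (5,4), (5,5)]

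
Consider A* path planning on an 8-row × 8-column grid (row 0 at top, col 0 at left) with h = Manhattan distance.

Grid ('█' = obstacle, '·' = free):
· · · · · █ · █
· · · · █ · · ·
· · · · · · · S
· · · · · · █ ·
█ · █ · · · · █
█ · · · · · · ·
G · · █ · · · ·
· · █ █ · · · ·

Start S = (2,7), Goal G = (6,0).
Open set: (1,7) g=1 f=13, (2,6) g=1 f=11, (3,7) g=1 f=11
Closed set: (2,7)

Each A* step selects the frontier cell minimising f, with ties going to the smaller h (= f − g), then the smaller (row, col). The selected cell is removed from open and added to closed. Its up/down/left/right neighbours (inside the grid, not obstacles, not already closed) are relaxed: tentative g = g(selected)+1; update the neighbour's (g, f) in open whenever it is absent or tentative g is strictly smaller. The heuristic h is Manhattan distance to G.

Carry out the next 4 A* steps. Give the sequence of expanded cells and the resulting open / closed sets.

order=[(2,6) → (2,5) → (2,4) → (2,3)]; open=[(1,3) g=5 f=13, (1,5) g=3 f=13, (1,6) g=2 f=13, (1,7) g=1 f=13, (2,2) g=5 f=11, (3,3) g=5 f=11, (3,4) g=4 f=11, (3,5) g=3 f=11, (3,7) g=1 f=11]; closed=[(2,3), (2,4), (2,5), (2,6), (2,7)]

step 1: expand (2,6) (f=11, h=10) → closed; open now [(1,6) g=2 f=13, (1,7) g=1 f=13, (2,5) g=2 f=11, (3,7) g=1 f=11]
step 2: expand (2,5) (f=11, h=9) → closed; open now [(1,5) g=3 f=13, (1,6) g=2 f=13, (1,7) g=1 f=13, (2,4) g=3 f=11, (3,5) g=3 f=11, (3,7) g=1 f=11]
step 3: expand (2,4) (f=11, h=8) → closed; open now [(1,5) g=3 f=13, (1,6) g=2 f=13, (1,7) g=1 f=13, (2,3) g=4 f=11, (3,4) g=4 f=11, (3,5) g=3 f=11, (3,7) g=1 f=11]
step 4: expand (2,3) (f=11, h=7) → closed; open now [(1,3) g=5 f=13, (1,5) g=3 f=13, (1,6) g=2 f=13, (1,7) g=1 f=13, (2,2) g=5 f=11, (3,3) g=5 f=11, (3,4) g=4 f=11, (3,5) g=3 f=11, (3,7) g=1 f=11]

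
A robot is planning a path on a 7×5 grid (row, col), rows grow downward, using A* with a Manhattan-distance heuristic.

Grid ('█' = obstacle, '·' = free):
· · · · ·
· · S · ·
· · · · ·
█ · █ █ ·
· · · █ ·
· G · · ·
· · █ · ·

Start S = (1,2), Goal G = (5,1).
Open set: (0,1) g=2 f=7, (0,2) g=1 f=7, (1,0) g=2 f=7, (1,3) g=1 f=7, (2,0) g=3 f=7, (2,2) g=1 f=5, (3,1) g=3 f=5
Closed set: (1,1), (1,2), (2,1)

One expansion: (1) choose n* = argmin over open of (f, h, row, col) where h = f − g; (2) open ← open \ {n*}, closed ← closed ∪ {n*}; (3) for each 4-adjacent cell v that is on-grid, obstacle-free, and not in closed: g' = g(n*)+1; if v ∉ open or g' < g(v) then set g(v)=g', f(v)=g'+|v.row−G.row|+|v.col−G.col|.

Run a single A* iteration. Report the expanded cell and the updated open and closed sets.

step 1: expand (3,1) (f=5, h=2) → closed; open now [(0,1) g=2 f=7, (0,2) g=1 f=7, (1,0) g=2 f=7, (1,3) g=1 f=7, (2,0) g=3 f=7, (2,2) g=1 f=5, (4,1) g=4 f=5]

expanded=(3,1); open=[(0,1) g=2 f=7, (0,2) g=1 f=7, (1,0) g=2 f=7, (1,3) g=1 f=7, (2,0) g=3 f=7, (2,2) g=1 f=5, (4,1) g=4 f=5]; closed=[(1,1), (1,2), (2,1), (3,1)]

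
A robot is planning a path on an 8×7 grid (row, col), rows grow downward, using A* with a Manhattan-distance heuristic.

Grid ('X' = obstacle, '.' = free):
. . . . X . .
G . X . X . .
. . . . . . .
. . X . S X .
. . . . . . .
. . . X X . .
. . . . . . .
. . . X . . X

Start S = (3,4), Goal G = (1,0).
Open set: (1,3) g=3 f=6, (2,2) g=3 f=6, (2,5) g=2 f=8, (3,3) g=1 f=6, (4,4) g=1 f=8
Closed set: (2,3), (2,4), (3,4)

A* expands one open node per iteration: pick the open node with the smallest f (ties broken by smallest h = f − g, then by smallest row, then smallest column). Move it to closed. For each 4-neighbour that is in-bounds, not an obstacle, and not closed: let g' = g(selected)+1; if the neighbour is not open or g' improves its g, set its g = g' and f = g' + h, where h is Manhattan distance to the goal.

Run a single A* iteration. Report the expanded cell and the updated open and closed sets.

step 1: expand (1,3) (f=6, h=3) → closed; open now [(0,3) g=4 f=8, (2,2) g=3 f=6, (2,5) g=2 f=8, (3,3) g=1 f=6, (4,4) g=1 f=8]

expanded=(1,3); open=[(0,3) g=4 f=8, (2,2) g=3 f=6, (2,5) g=2 f=8, (3,3) g=1 f=6, (4,4) g=1 f=8]; closed=[(1,3), (2,3), (2,4), (3,4)]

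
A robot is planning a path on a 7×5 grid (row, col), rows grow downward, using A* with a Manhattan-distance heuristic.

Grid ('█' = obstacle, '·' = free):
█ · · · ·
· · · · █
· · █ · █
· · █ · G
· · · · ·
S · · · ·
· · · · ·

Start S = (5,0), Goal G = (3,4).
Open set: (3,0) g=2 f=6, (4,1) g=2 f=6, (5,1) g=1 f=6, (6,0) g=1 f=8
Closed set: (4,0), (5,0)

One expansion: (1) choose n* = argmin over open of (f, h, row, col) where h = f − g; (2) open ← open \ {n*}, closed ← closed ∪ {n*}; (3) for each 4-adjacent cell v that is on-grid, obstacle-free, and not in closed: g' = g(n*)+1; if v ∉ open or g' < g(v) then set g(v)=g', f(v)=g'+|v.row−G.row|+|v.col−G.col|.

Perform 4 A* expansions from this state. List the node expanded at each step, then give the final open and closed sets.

step 1: expand (3,0) (f=6, h=4) → closed; open now [(2,0) g=3 f=8, (3,1) g=3 f=6, (4,1) g=2 f=6, (5,1) g=1 f=6, (6,0) g=1 f=8]
step 2: expand (3,1) (f=6, h=3) → closed; open now [(2,0) g=3 f=8, (2,1) g=4 f=8, (4,1) g=2 f=6, (5,1) g=1 f=6, (6,0) g=1 f=8]
step 3: expand (4,1) (f=6, h=4) → closed; open now [(2,0) g=3 f=8, (2,1) g=4 f=8, (4,2) g=3 f=6, (5,1) g=1 f=6, (6,0) g=1 f=8]
step 4: expand (4,2) (f=6, h=3) → closed; open now [(2,0) g=3 f=8, (2,1) g=4 f=8, (4,3) g=4 f=6, (5,1) g=1 f=6, (5,2) g=4 f=8, (6,0) g=1 f=8]

order=[(3,0) → (3,1) → (4,1) → (4,2)]; open=[(2,0) g=3 f=8, (2,1) g=4 f=8, (4,3) g=4 f=6, (5,1) g=1 f=6, (5,2) g=4 f=8, (6,0) g=1 f=8]; closed=[(3,0), (3,1), (4,0), (4,1), (4,2), (5,0)]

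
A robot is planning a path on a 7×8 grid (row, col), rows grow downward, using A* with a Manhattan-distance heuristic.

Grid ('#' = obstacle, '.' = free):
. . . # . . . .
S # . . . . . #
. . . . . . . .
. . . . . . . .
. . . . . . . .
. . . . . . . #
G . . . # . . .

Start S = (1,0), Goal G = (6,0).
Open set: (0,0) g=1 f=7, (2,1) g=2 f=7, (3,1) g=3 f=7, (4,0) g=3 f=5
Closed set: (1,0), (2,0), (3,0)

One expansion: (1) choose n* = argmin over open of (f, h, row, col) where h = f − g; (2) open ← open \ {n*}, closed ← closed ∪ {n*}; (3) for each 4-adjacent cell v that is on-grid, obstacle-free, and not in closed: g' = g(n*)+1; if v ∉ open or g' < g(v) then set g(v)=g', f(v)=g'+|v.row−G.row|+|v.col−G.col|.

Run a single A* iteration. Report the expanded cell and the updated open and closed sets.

step 1: expand (4,0) (f=5, h=2) → closed; open now [(0,0) g=1 f=7, (2,1) g=2 f=7, (3,1) g=3 f=7, (4,1) g=4 f=7, (5,0) g=4 f=5]

expanded=(4,0); open=[(0,0) g=1 f=7, (2,1) g=2 f=7, (3,1) g=3 f=7, (4,1) g=4 f=7, (5,0) g=4 f=5]; closed=[(1,0), (2,0), (3,0), (4,0)]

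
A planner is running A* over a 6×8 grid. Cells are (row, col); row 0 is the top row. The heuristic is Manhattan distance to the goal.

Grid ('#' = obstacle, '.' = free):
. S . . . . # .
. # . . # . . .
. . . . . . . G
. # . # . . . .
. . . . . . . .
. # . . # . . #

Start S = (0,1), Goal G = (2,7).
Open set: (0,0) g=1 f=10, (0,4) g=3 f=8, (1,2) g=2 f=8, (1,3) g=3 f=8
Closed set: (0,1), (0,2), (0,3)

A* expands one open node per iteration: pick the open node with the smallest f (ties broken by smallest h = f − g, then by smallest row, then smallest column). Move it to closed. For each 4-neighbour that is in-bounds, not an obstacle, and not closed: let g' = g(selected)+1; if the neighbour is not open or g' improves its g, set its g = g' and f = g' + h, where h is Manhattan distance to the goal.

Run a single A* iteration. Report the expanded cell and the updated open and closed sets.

step 1: expand (0,4) (f=8, h=5) → closed; open now [(0,0) g=1 f=10, (0,5) g=4 f=8, (1,2) g=2 f=8, (1,3) g=3 f=8]

expanded=(0,4); open=[(0,0) g=1 f=10, (0,5) g=4 f=8, (1,2) g=2 f=8, (1,3) g=3 f=8]; closed=[(0,1), (0,2), (0,3), (0,4)]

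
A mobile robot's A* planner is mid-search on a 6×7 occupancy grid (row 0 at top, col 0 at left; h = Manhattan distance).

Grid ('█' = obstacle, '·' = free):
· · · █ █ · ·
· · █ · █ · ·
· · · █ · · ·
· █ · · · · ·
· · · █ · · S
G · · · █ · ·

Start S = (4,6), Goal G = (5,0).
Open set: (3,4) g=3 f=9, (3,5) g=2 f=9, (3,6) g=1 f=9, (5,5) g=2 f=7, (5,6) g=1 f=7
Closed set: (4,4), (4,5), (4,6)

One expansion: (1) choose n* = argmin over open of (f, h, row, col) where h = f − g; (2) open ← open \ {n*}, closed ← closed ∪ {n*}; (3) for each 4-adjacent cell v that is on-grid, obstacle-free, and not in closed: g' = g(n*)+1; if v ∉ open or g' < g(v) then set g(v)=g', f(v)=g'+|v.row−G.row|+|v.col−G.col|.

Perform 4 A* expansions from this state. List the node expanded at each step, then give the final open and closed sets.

step 1: expand (5,5) (f=7, h=5) → closed; open now [(3,4) g=3 f=9, (3,5) g=2 f=9, (3,6) g=1 f=9, (5,6) g=1 f=7]
step 2: expand (5,6) (f=7, h=6) → closed; open now [(3,4) g=3 f=9, (3,5) g=2 f=9, (3,6) g=1 f=9]
step 3: expand (3,4) (f=9, h=6) → closed; open now [(2,4) g=4 f=11, (3,3) g=4 f=9, (3,5) g=2 f=9, (3,6) g=1 f=9]
step 4: expand (3,3) (f=9, h=5) → closed; open now [(2,4) g=4 f=11, (3,2) g=5 f=9, (3,5) g=2 f=9, (3,6) g=1 f=9]

order=[(5,5) → (5,6) → (3,4) → (3,3)]; open=[(2,4) g=4 f=11, (3,2) g=5 f=9, (3,5) g=2 f=9, (3,6) g=1 f=9]; closed=[(3,3), (3,4), (4,4), (4,5), (4,6), (5,5), (5,6)]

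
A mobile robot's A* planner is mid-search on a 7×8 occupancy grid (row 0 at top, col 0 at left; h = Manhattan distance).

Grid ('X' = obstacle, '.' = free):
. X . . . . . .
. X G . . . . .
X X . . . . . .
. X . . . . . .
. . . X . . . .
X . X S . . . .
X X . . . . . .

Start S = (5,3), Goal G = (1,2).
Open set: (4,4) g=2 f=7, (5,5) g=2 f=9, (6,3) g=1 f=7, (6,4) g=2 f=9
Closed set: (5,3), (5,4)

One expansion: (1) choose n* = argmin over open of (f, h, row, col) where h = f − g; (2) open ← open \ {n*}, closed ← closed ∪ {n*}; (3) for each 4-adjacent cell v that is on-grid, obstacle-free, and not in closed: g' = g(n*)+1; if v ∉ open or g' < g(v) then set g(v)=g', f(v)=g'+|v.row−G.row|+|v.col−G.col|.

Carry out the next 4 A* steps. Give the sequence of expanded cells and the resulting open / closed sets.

order=[(4,4) → (3,4) → (2,4) → (1,4)]; open=[(0,4) g=6 f=9, (1,3) g=6 f=7, (1,5) g=6 f=9, (2,3) g=5 f=7, (2,5) g=5 f=9, (3,3) g=4 f=7, (3,5) g=4 f=9, (4,5) g=3 f=9, (5,5) g=2 f=9, (6,3) g=1 f=7, (6,4) g=2 f=9]; closed=[(1,4), (2,4), (3,4), (4,4), (5,3), (5,4)]

step 1: expand (4,4) (f=7, h=5) → closed; open now [(3,4) g=3 f=7, (4,5) g=3 f=9, (5,5) g=2 f=9, (6,3) g=1 f=7, (6,4) g=2 f=9]
step 2: expand (3,4) (f=7, h=4) → closed; open now [(2,4) g=4 f=7, (3,3) g=4 f=7, (3,5) g=4 f=9, (4,5) g=3 f=9, (5,5) g=2 f=9, (6,3) g=1 f=7, (6,4) g=2 f=9]
step 3: expand (2,4) (f=7, h=3) → closed; open now [(1,4) g=5 f=7, (2,3) g=5 f=7, (2,5) g=5 f=9, (3,3) g=4 f=7, (3,5) g=4 f=9, (4,5) g=3 f=9, (5,5) g=2 f=9, (6,3) g=1 f=7, (6,4) g=2 f=9]
step 4: expand (1,4) (f=7, h=2) → closed; open now [(0,4) g=6 f=9, (1,3) g=6 f=7, (1,5) g=6 f=9, (2,3) g=5 f=7, (2,5) g=5 f=9, (3,3) g=4 f=7, (3,5) g=4 f=9, (4,5) g=3 f=9, (5,5) g=2 f=9, (6,3) g=1 f=7, (6,4) g=2 f=9]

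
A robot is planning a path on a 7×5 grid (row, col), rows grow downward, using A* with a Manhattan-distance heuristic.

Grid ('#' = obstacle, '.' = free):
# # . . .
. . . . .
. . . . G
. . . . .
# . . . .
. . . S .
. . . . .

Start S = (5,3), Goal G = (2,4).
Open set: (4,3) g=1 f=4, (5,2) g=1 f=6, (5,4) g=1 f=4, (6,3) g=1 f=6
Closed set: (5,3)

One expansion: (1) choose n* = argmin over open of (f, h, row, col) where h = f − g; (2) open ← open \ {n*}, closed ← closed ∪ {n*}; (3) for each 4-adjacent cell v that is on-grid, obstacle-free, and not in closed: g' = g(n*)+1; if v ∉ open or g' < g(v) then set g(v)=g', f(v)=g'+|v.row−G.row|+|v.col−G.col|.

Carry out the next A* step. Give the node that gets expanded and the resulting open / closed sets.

expanded=(4,3); open=[(3,3) g=2 f=4, (4,2) g=2 f=6, (4,4) g=2 f=4, (5,2) g=1 f=6, (5,4) g=1 f=4, (6,3) g=1 f=6]; closed=[(4,3), (5,3)]

step 1: expand (4,3) (f=4, h=3) → closed; open now [(3,3) g=2 f=4, (4,2) g=2 f=6, (4,4) g=2 f=4, (5,2) g=1 f=6, (5,4) g=1 f=4, (6,3) g=1 f=6]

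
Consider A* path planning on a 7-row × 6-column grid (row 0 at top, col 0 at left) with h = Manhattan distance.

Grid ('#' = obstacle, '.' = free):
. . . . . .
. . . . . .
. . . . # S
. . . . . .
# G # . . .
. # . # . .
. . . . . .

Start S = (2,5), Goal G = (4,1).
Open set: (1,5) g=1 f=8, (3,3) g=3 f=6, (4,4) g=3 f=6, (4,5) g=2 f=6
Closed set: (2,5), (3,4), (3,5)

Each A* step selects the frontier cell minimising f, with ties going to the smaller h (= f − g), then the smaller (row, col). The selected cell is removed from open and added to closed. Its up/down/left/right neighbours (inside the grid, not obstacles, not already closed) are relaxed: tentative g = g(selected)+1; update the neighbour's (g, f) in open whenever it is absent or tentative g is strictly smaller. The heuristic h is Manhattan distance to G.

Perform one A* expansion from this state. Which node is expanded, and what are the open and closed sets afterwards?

expanded=(3,3); open=[(1,5) g=1 f=8, (2,3) g=4 f=8, (3,2) g=4 f=6, (4,3) g=4 f=6, (4,4) g=3 f=6, (4,5) g=2 f=6]; closed=[(2,5), (3,3), (3,4), (3,5)]

step 1: expand (3,3) (f=6, h=3) → closed; open now [(1,5) g=1 f=8, (2,3) g=4 f=8, (3,2) g=4 f=6, (4,3) g=4 f=6, (4,4) g=3 f=6, (4,5) g=2 f=6]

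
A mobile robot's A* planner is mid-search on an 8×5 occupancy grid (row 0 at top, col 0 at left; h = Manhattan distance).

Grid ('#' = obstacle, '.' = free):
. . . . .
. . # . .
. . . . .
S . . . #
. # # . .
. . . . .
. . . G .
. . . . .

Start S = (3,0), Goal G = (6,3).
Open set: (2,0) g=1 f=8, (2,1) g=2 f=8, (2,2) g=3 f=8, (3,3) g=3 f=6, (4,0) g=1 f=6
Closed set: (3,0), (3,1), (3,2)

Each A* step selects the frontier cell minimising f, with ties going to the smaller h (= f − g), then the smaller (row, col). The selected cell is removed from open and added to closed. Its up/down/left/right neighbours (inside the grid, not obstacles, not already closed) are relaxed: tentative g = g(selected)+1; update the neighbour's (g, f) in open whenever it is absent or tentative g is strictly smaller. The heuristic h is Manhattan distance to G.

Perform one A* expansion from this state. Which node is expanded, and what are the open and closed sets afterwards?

step 1: expand (3,3) (f=6, h=3) → closed; open now [(2,0) g=1 f=8, (2,1) g=2 f=8, (2,2) g=3 f=8, (2,3) g=4 f=8, (4,0) g=1 f=6, (4,3) g=4 f=6]

expanded=(3,3); open=[(2,0) g=1 f=8, (2,1) g=2 f=8, (2,2) g=3 f=8, (2,3) g=4 f=8, (4,0) g=1 f=6, (4,3) g=4 f=6]; closed=[(3,0), (3,1), (3,2), (3,3)]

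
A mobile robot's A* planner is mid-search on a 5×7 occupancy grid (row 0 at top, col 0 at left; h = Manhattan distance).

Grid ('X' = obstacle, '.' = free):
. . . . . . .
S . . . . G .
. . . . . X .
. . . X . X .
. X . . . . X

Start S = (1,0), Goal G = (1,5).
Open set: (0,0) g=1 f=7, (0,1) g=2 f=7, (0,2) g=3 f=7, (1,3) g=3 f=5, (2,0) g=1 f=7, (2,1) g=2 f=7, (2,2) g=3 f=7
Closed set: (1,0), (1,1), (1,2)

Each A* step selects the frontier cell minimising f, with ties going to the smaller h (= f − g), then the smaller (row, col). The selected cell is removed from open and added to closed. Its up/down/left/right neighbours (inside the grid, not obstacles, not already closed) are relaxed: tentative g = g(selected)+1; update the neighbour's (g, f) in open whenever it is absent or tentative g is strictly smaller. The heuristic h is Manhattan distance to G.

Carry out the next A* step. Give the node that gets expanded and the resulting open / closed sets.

expanded=(1,3); open=[(0,0) g=1 f=7, (0,1) g=2 f=7, (0,2) g=3 f=7, (0,3) g=4 f=7, (1,4) g=4 f=5, (2,0) g=1 f=7, (2,1) g=2 f=7, (2,2) g=3 f=7, (2,3) g=4 f=7]; closed=[(1,0), (1,1), (1,2), (1,3)]

step 1: expand (1,3) (f=5, h=2) → closed; open now [(0,0) g=1 f=7, (0,1) g=2 f=7, (0,2) g=3 f=7, (0,3) g=4 f=7, (1,4) g=4 f=5, (2,0) g=1 f=7, (2,1) g=2 f=7, (2,2) g=3 f=7, (2,3) g=4 f=7]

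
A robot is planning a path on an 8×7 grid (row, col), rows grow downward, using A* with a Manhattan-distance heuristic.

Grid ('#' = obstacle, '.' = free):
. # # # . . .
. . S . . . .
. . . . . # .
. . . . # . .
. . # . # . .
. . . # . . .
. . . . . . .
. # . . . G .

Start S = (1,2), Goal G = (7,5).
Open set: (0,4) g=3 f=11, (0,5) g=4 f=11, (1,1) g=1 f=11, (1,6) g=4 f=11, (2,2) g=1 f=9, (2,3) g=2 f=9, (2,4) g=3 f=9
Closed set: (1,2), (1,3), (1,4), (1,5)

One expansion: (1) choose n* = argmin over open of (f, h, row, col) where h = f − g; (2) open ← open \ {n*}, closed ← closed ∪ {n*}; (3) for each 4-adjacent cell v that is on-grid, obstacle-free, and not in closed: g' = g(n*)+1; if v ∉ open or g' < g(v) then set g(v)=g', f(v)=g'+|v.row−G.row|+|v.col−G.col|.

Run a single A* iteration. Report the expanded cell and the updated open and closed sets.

expanded=(2,4); open=[(0,4) g=3 f=11, (0,5) g=4 f=11, (1,1) g=1 f=11, (1,6) g=4 f=11, (2,2) g=1 f=9, (2,3) g=2 f=9]; closed=[(1,2), (1,3), (1,4), (1,5), (2,4)]

step 1: expand (2,4) (f=9, h=6) → closed; open now [(0,4) g=3 f=11, (0,5) g=4 f=11, (1,1) g=1 f=11, (1,6) g=4 f=11, (2,2) g=1 f=9, (2,3) g=2 f=9]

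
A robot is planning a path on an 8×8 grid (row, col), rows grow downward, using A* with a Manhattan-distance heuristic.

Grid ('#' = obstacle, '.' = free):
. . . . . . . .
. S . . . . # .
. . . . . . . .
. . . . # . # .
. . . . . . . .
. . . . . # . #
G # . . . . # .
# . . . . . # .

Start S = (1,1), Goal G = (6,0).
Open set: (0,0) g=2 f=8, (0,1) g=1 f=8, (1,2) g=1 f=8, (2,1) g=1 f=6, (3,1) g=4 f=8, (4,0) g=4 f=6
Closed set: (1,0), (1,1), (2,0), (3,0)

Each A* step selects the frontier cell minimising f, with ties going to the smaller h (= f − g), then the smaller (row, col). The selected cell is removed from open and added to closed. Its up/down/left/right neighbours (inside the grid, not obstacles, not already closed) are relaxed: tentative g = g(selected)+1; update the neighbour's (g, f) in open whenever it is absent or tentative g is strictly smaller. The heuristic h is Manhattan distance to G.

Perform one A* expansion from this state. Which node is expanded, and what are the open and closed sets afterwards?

expanded=(4,0); open=[(0,0) g=2 f=8, (0,1) g=1 f=8, (1,2) g=1 f=8, (2,1) g=1 f=6, (3,1) g=4 f=8, (4,1) g=5 f=8, (5,0) g=5 f=6]; closed=[(1,0), (1,1), (2,0), (3,0), (4,0)]

step 1: expand (4,0) (f=6, h=2) → closed; open now [(0,0) g=2 f=8, (0,1) g=1 f=8, (1,2) g=1 f=8, (2,1) g=1 f=6, (3,1) g=4 f=8, (4,1) g=5 f=8, (5,0) g=5 f=6]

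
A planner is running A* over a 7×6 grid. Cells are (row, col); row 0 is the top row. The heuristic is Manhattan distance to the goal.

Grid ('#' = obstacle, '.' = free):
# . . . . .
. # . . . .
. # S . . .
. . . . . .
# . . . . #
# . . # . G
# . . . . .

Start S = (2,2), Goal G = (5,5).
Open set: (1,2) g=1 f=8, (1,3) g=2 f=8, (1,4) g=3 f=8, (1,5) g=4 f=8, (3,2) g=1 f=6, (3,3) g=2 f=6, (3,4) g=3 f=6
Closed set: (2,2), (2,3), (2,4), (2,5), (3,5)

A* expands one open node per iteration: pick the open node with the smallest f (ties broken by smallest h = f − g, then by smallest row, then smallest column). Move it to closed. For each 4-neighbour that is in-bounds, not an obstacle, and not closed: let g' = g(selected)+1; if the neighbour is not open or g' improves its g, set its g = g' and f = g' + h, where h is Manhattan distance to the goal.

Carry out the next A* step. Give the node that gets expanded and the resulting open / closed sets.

expanded=(3,4); open=[(1,2) g=1 f=8, (1,3) g=2 f=8, (1,4) g=3 f=8, (1,5) g=4 f=8, (3,2) g=1 f=6, (3,3) g=2 f=6, (4,4) g=4 f=6]; closed=[(2,2), (2,3), (2,4), (2,5), (3,4), (3,5)]

step 1: expand (3,4) (f=6, h=3) → closed; open now [(1,2) g=1 f=8, (1,3) g=2 f=8, (1,4) g=3 f=8, (1,5) g=4 f=8, (3,2) g=1 f=6, (3,3) g=2 f=6, (4,4) g=4 f=6]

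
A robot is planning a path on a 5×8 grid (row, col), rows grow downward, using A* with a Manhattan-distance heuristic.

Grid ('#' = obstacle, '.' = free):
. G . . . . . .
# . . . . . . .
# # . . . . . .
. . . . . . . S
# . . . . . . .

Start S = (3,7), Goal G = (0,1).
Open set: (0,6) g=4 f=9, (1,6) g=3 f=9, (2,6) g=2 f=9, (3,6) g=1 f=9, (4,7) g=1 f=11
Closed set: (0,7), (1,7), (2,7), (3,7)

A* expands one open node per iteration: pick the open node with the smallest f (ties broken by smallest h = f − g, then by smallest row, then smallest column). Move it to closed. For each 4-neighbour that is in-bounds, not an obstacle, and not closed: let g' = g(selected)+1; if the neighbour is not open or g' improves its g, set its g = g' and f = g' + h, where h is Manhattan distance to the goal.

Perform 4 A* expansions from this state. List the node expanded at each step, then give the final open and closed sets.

order=[(0,6) → (0,5) → (0,4) → (0,3)]; open=[(0,2) g=8 f=9, (1,3) g=8 f=11, (1,4) g=7 f=11, (1,5) g=6 f=11, (1,6) g=3 f=9, (2,6) g=2 f=9, (3,6) g=1 f=9, (4,7) g=1 f=11]; closed=[(0,3), (0,4), (0,5), (0,6), (0,7), (1,7), (2,7), (3,7)]

step 1: expand (0,6) (f=9, h=5) → closed; open now [(0,5) g=5 f=9, (1,6) g=3 f=9, (2,6) g=2 f=9, (3,6) g=1 f=9, (4,7) g=1 f=11]
step 2: expand (0,5) (f=9, h=4) → closed; open now [(0,4) g=6 f=9, (1,5) g=6 f=11, (1,6) g=3 f=9, (2,6) g=2 f=9, (3,6) g=1 f=9, (4,7) g=1 f=11]
step 3: expand (0,4) (f=9, h=3) → closed; open now [(0,3) g=7 f=9, (1,4) g=7 f=11, (1,5) g=6 f=11, (1,6) g=3 f=9, (2,6) g=2 f=9, (3,6) g=1 f=9, (4,7) g=1 f=11]
step 4: expand (0,3) (f=9, h=2) → closed; open now [(0,2) g=8 f=9, (1,3) g=8 f=11, (1,4) g=7 f=11, (1,5) g=6 f=11, (1,6) g=3 f=9, (2,6) g=2 f=9, (3,6) g=1 f=9, (4,7) g=1 f=11]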